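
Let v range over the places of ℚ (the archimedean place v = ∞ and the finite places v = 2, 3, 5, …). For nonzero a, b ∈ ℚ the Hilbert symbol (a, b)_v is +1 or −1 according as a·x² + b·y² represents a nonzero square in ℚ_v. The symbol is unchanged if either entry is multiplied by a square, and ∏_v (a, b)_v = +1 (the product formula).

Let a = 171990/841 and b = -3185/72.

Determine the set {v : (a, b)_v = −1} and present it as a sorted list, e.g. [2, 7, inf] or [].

[3, 5]

(a, b) ≡ (390, -130) mod (ℚ^×)²; places V = {2, 3, 5, 7, 13, 29, ∞}.
(a,b)_13: α=1, u≡1; β=1, v≡4 (mod 13); (1|13)=+1, (4|13)=+1; sign (−1)^0·+1^1·+1^1 = +1.
(a,b)_29: α=-2, u≡20; β=0, v≡19 (mod 29); (20|29)=+1, (19|29)=-1; sign (−1)^0·+1^0·-1^-2 = +1.
(a,b)_5: α=1, u≡3; β=1, v≡4 (mod 5); (3|5)=-1, (4|5)=+1; sign (−1)^0·-1^1·+1^1 = -1.
(a,b)_3: α=3, u≡1; β=-2, v≡2 (mod 3); (1|3)=+1, (2|3)=-1; sign (−1)^0·+1^-2·-1^3 = -1.
(a,b)_∞: sgn(390)=+, sgn(-130)=−, so +1.
(a,b)_2: α=1, β=-3; u≡3, v≡7 (mod 8); ε(u)ε(v)=1·1, αω(v)=1·0, βω(u)=-3·1; sum ≡ 0  ⇒  +1.
(a,b)_7: α=2, u≡3; β=2, v≡6 (mod 7); (3|7)=-1, (6|7)=-1; sign (−1)^0·-1^2·-1^2 = +1.
(390, -130 / ℚ) ramifies at {3, 5}: a division algebra.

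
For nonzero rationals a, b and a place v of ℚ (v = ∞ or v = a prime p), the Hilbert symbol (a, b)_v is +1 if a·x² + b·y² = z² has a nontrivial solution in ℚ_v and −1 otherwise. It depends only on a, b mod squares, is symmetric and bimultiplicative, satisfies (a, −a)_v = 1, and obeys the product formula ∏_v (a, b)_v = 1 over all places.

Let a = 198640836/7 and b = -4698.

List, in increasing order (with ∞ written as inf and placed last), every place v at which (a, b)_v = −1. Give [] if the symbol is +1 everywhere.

[2, 7]

(a, b) ≡ (7, -58) mod (ℚ^×)²; places V = {2, 3, 7, 29, ∞}.
(a,b)_7: α=-1, u≡2; β=0, v≡6 (mod 7); (2|7)=+1, (6|7)=-1; sign (−1)^0·+1^0·-1^-1 = -1.
(a,b)_2: α=2, β=1; u≡7, v≡3 (mod 8); ε(u)ε(v)=1·1, αω(v)=2·1, βω(u)=1·0; sum ≡ 1  ⇒  -1.
(a,b)_29: α=2, u≡7; β=1, v≡12 (mod 29); (7|29)=+1, (12|29)=-1; sign (−1)^0·+1^1·-1^2 = +1.
(a,b)_3: α=10, u≡1; β=4, v≡2 (mod 3); (1|3)=+1, (2|3)=-1; sign (−1)^0·+1^4·-1^10 = +1.
(a,b)_∞: sgn(7)=+, sgn(-58)=−, so +1.
(7, -58 / ℚ) ramifies at {2, 7}: a division algebra.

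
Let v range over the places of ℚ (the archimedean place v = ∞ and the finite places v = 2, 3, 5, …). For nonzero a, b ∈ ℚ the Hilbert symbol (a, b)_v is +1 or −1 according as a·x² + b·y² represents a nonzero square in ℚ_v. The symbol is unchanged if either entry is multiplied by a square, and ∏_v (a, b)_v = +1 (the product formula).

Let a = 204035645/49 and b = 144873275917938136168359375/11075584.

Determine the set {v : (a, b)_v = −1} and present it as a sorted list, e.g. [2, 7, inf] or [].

Mod squares: a ≡ 1686245, b ≡ 3999. Check v ∈ {∞, 2, 3, 5, 7, 11, 13, 23, 31, 43}.
v=2: v_2(a)=0, v_2(b)=-16; units ≡ 5, 7 (mod 8); ε·ε+αω+βω = 0·1+0·0+-16·1 ≡ 0  ⇒  (a,b)_2 = +1.
v=3: a=3^0·(≡2), b=3^3·(≡1) mod 3; (2|3)=-1, (1|3)=+1; (−1)^{0·3·1}·(-1)^3·(+1)^0 = -1.
v=31: a=31^1·(≡12), b=31^3·(≡20) mod 31; (12|31)=-1, (20|31)=+1; (−1)^{1·3·15}·(-1)^3·(+1)^1 = +1.
v=23: a=23^1·(≡5), b=23^2·(≡17) mod 23; (5|23)=-1, (17|23)=-1; (−1)^{1·2·11}·(-1)^2·(-1)^1 = -1.
v=11: a=11^3·(≡2), b=11^2·(≡10) mod 11; (2|11)=-1, (10|11)=-1; (−1)^{3·2·5}·(-1)^2·(-1)^3 = -1.
v=7: a=7^-2·(≡2), b=7^2·(≡2) mod 7; (2|7)=+1, (2|7)=+1; (−1)^{-2·2·3}·(+1)^2·(+1)^-2 = +1.
v=43: a=43^1·(≡30), b=43^5·(≡12) mod 43; (30|43)=-1, (12|43)=-1; (−1)^{1·5·21}·(-1)^5·(-1)^1 = -1.
v=∞: 1686245 > 0 and 3999 > 0  ⇒  (a,b)_∞ = +1.
v=13: a=13^0·(≡6), b=13^-2·(≡6) mod 13; (6|13)=-1, (6|13)=-1; (−1)^{0·-2·6}·(-1)^-2·(-1)^0 = +1.
v=5: a=5^1·(≡1), b=5^8·(≡4) mod 5; (1|5)=+1, (4|5)=+1; (−1)^{1·8·2}·(+1)^8·(+1)^1 = +1.
(1686245, 3999 / ℚ) ramifies at {3, 11, 23, 43}: a division algebra.

[3, 11, 23, 43]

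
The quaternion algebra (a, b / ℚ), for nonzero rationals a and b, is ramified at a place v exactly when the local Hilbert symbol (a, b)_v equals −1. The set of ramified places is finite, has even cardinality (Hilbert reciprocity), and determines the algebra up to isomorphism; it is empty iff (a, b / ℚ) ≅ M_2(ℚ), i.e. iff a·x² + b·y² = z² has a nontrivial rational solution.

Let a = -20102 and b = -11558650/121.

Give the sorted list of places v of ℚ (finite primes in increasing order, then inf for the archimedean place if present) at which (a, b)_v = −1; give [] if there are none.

[19, inf]

(a, b) ≡ (-38, -874) mod (ℚ^×)²; places V = {2, 5, 11, 19, 23, ∞}.
(a,b)_5: α=0, u≡3; β=2, v≡4 (mod 5); (3|5)=-1, (4|5)=+1; sign (−1)^0·-1^2·+1^0 = +1.
(a,b)_∞: sgn(-38)=−, sgn(-874)=−, so -1.
(a,b)_11: α=0, u≡6; β=-2, v≡7 (mod 11); (6|11)=-1, (7|11)=-1; sign (−1)^0·-1^-2·-1^0 = +1.
(a,b)_2: α=1, β=1; u≡5, v≡3 (mod 8); ε(u)ε(v)=0·1, αω(v)=1·1, βω(u)=1·1; sum ≡ 0  ⇒  +1.
(a,b)_19: α=1, u≡6; β=1, v≡7 (mod 19); (6|19)=+1, (7|19)=+1; sign (−1)^1·+1^1·+1^1 = -1.
(a,b)_23: α=2, u≡8; β=3, v≡18 (mod 23); (8|23)=+1, (18|23)=+1; sign (−1)^0·+1^3·+1^2 = +1.
Ram(-38, -874) = {19, ∞}; no ℚ_19-point on the conic.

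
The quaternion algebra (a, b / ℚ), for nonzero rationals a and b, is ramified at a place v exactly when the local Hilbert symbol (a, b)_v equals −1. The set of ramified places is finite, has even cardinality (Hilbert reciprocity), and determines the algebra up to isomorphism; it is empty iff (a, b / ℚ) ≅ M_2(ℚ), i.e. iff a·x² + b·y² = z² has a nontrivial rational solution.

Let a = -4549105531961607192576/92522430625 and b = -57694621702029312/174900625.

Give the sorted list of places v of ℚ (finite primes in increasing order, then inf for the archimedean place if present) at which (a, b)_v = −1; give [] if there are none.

(a, b) ≡ (-546, -858) mod (ℚ^×)²; places V = {2, 3, 5, 7, 11, 13, 23, ∞}.
(a,b)_7: α=3, u≡5; β=2, v≡6 (mod 7); (5|7)=-1, (6|7)=-1; sign (−1)^0·-1^2·-1^3 = -1.
(a,b)_2: α=37, β=27; u≡7, v≡3 (mod 8); ε(u)ε(v)=1·1, αω(v)=37·1, βω(u)=27·0; sum ≡ 0  ⇒  +1.
(a,b)_5: α=-4, u≡1; β=-4, v≡3 (mod 5); (1|5)=+1, (3|5)=-1; sign (−1)^0·+1^-4·-1^-4 = +1.
(a,b)_3: α=1, u≡1; β=1, v≡2 (mod 3); (1|3)=+1, (2|3)=-1; sign (−1)^1·+1^1·-1^1 = +1.
(a,b)_11: α=4, u≡3; β=3, v≡2 (mod 11); (3|11)=+1, (2|11)=-1; sign (−1)^0·+1^3·-1^4 = +1.
(a,b)_∞: sgn(-546)=−, sgn(-858)=−, so -1.
(a,b)_23: α=-6, u≡18; β=-4, v≡16 (mod 23); (18|23)=+1, (16|23)=+1; sign (−1)^0·+1^-4·+1^-6 = +1.
(a,b)_13: α=3, u≡1; β=3, v≡3 (mod 13); (1|13)=+1, (3|13)=+1; sign (−1)^0·+1^3·+1^3 = +1.
(-546, -858 / ℚ) ramifies at {7, ∞}: a division algebra.

[7, inf]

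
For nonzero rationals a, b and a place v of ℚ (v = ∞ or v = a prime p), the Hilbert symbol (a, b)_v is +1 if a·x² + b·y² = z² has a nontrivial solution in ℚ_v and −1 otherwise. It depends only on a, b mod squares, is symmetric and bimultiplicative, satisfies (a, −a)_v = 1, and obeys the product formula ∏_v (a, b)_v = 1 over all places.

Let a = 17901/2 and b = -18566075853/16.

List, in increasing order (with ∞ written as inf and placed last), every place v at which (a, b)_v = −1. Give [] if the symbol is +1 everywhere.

[2, 13]

Mod squares: a ≡ 442, b ≡ -13. Check v ∈ {∞, 2, 3, 13, 17, 19}.
v=∞: 442 > 0 and -13 < 0  ⇒  (a,b)_∞ = +1.
v=13: a=13^1·(≡6), b=13^3·(≡9) mod 13; (6|13)=-1, (9|13)=+1; (−1)^{1·3·6}·(-1)^3·(+1)^1 = -1.
v=2: v_2(a)=-1, v_2(b)=-4; units ≡ 5, 3 (mod 8); ε·ε+αω+βω = 0·1+-1·1+-4·1 ≡ 1  ⇒  (a,b)_2 = -1.
v=3: a=3^4·(≡1), b=3^4·(≡2) mod 3; (1|3)=+1, (2|3)=-1; (−1)^{4·4·1}·(+1)^4·(-1)^4 = +1.
v=17: a=17^1·(≡8), b=17^2·(≡4) mod 17; (8|17)=+1, (4|17)=+1; (−1)^{1·2·8}·(+1)^2·(+1)^1 = +1.
v=19: a=19^0·(≡11), b=19^2·(≡4) mod 19; (11|19)=+1, (4|19)=+1; (−1)^{0·2·9}·(+1)^2·(+1)^0 = +1.
(442, -13 / ℚ) ramifies at {2, 13}: a division algebra.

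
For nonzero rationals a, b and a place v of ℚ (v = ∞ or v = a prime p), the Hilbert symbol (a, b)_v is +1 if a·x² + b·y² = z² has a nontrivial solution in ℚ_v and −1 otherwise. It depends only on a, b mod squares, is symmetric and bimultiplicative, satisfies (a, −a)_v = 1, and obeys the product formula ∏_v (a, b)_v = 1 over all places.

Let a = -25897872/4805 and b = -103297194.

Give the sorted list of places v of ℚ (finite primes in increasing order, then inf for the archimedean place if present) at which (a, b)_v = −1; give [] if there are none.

(a, b) ≡ (-1365, -154) mod (ℚ^×)²; places V = {2, 3, 5, 7, 11, 13, 31, ∞}.
(a,b)_13: α=1, u≡10; β=2, v≡8 (mod 13); (10|13)=+1, (8|13)=-1; sign (−1)^0·+1^2·-1^1 = -1.
(a,b)_2: α=4, β=1; u≡3, v≡3 (mod 8); ε(u)ε(v)=1·1, αω(v)=4·1, βω(u)=1·1; sum ≡ 0  ⇒  +1.
(a,b)_3: α=1, u≡1; β=4, v≡2 (mod 3); (1|3)=+1, (2|3)=-1; sign (−1)^0·+1^4·-1^1 = -1.
(a,b)_11: α=2, u≡8; β=1, v≡2 (mod 11); (8|11)=-1, (2|11)=-1; sign (−1)^0·-1^1·-1^2 = -1.
(a,b)_7: α=3, u≡4; β=3, v≡3 (mod 7); (4|7)=+1, (3|7)=-1; sign (−1)^1·+1^3·-1^3 = +1.
(a,b)_31: α=-2, u≡11; β=0, v≡14 (mod 31); (11|31)=-1, (14|31)=+1; sign (−1)^0·-1^0·+1^-2 = +1.
(a,b)_∞: sgn(-1365)=−, sgn(-154)=−, so -1.
(a,b)_5: α=-1, u≡3; β=0, v≡1 (mod 5); (3|5)=-1, (1|5)=+1; sign (−1)^0·-1^0·+1^-1 = +1.
(-1365, -154 / ℚ) ramifies at {3, 11, 13, ∞}: a division algebra.

[3, 11, 13, inf]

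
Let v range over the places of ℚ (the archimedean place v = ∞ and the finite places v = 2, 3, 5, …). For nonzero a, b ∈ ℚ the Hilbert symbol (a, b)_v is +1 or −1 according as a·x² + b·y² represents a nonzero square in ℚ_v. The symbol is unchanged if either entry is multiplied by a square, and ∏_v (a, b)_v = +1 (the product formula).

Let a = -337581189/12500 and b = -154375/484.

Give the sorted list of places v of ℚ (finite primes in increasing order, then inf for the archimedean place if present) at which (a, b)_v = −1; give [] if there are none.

Mod squares: a ≡ -72105, b ≡ -247. Check v ∈ {∞, 2, 3, 5, 11, 13, 17, 19, 23}.
v=3: a=3^5·(≡1), b=3^0·(≡2) mod 3; (1|3)=+1, (2|3)=-1; (−1)^{5·0·1}·(+1)^0·(-1)^5 = -1.
v=17: a=17^2·(≡4), b=17^0·(≡13) mod 17; (4|17)=+1, (13|17)=+1; (−1)^{2·0·8}·(+1)^0·(+1)^2 = +1.
v=19: a=19^1·(≡9), b=19^1·(≡5) mod 19; (9|19)=+1, (5|19)=+1; (−1)^{1·1·9}·(+1)^1·(+1)^1 = -1.
v=11: a=11^1·(≡5), b=11^-2·(≡8) mod 11; (5|11)=+1, (8|11)=-1; (−1)^{1·-2·5}·(+1)^-2·(-1)^1 = -1.
v=5: a=5^-5·(≡4), b=5^4·(≡2) mod 5; (4|5)=+1, (2|5)=-1; (−1)^{-5·4·2}·(+1)^4·(-1)^-5 = -1.
v=13: a=13^0·(≡6), b=13^1·(≡11) mod 13; (6|13)=-1, (11|13)=-1; (−1)^{0·1·6}·(-1)^1·(-1)^0 = -1.
v=2: v_2(a)=-2, v_2(b)=-2; units ≡ 7, 1 (mod 8); ε·ε+αω+βω = 1·0+-2·0+-2·0 ≡ 0  ⇒  (a,b)_2 = +1.
v=23: a=23^1·(≡9), b=23^0·(≡1) mod 23; (9|23)=+1, (1|23)=+1; (−1)^{1·0·11}·(+1)^0·(+1)^1 = +1.
v=∞: -72105 < 0 and -247 < 0  ⇒  (a,b)_∞ = -1.
|Ram(-72105, -247)| = 6, even; anisotropic at {3, 5, 11, 13, 19, ∞}.

[3, 5, 11, 13, 19, inf]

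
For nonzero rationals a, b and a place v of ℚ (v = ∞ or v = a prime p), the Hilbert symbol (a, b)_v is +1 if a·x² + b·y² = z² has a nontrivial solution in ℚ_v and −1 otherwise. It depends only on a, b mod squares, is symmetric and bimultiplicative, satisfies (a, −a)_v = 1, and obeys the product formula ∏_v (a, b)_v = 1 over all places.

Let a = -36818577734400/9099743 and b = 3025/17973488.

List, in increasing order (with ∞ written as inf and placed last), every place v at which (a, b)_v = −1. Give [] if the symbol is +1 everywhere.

[2, 23]

Mod squares: a ≡ -253, b ≡ 23. Check v ∈ {∞, 2, 3, 5, 7, 11, 13, 17, 23, 37}.
v=3: a=3^6·(≡2), b=3^0·(≡2) mod 3; (2|3)=-1, (2|3)=-1; (−1)^{6·0·1}·(-1)^0·(-1)^6 = +1.
v=37: a=37^-2·(≡18), b=37^0·(≡23) mod 37; (18|37)=-1, (23|37)=-1; (−1)^{-2·0·18}·(-1)^0·(-1)^-2 = +1.
v=23: a=23^-1·(≡12), b=23^-1·(≡13) mod 23; (12|23)=+1, (13|23)=+1; (−1)^{-1·-1·11}·(+1)^-1·(+1)^-1 = -1.
v=5: a=5^2·(≡3), b=5^2·(≡2) mod 5; (3|5)=-1, (2|5)=-1; (−1)^{2·2·2}·(-1)^2·(-1)^2 = +1.
v=13: a=13^0·(≡2), b=13^-2·(≡4) mod 13; (2|13)=-1, (4|13)=+1; (−1)^{0·-2·6}·(-1)^-2·(+1)^0 = +1.
v=∞: -253 < 0 and 23 > 0  ⇒  (a,b)_∞ = +1.
v=11: a=11^5·(≡2), b=11^2·(≡5) mod 11; (2|11)=-1, (5|11)=+1; (−1)^{5·2·5}·(-1)^2·(+1)^5 = +1.
v=7: a=7^2·(≡5), b=7^0·(≡1) mod 7; (5|7)=-1, (1|7)=+1; (−1)^{2·0·3}·(-1)^0·(+1)^2 = +1.
v=2: v_2(a)=8, v_2(b)=-4; units ≡ 3, 7 (mod 8); ε·ε+αω+βω = 1·1+8·0+-4·1 ≡ 1  ⇒  (a,b)_2 = -1.
v=17: a=17^-2·(≡1), b=17^-2·(≡14) mod 17; (1|17)=+1, (14|17)=-1; (−1)^{-2·-2·8}·(+1)^-2·(-1)^-2 = +1.
|Ram(-253, 23)| = 2, even; anisotropic at {2, 23}.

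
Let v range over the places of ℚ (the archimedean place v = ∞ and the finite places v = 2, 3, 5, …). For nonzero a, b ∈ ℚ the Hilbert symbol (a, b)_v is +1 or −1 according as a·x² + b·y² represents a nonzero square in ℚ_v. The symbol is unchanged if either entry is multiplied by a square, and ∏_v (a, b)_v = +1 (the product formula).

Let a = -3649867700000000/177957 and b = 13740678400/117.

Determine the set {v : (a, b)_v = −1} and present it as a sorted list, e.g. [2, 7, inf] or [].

[17, 23]

(a, b) ≡ (-5681, 96577) mod (ℚ^×)²; places V = {2, 3, 5, 13, 17, 19, 23, ∞}.
(a,b)_13: α=-3, u≡5; β=-1, v≡8 (mod 13); (5|13)=-1, (8|13)=-1; sign (−1)^0·-1^-1·-1^-3 = +1.
(a,b)_∞: sgn(-5681)=−, sgn(96577)=+, so +1.
(a,b)_17: α=4, u≡12; β=3, v≡3 (mod 17); (12|17)=-1, (3|17)=-1; sign (−1)^0·-1^3·-1^4 = -1.
(a,b)_5: α=8, u≡4; β=2, v≡3 (mod 5); (4|5)=+1, (3|5)=-1; sign (−1)^0·+1^2·-1^8 = +1.
(a,b)_3: α=-4, u≡1; β=-2, v≡1 (mod 3); (1|3)=+1, (1|3)=+1; sign (−1)^0·+1^-2·+1^-4 = +1.
(a,b)_23: α=1, u≡3; β=1, v≡16 (mod 23); (3|23)=+1, (16|23)=+1; sign (−1)^1·+1^1·+1^1 = -1.
(a,b)_2: α=8, β=8; u≡7, v≡1 (mod 8); ε(u)ε(v)=1·0, αω(v)=8·0, βω(u)=8·0; sum ≡ 0  ⇒  +1.
(a,b)_19: α=1, u≡11; β=1, v≡13 (mod 19); (11|19)=+1, (13|19)=-1; sign (−1)^1·+1^1·-1^1 = +1.
|Ram(-5681, 96577)| = 2, even; anisotropic at {17, 23}.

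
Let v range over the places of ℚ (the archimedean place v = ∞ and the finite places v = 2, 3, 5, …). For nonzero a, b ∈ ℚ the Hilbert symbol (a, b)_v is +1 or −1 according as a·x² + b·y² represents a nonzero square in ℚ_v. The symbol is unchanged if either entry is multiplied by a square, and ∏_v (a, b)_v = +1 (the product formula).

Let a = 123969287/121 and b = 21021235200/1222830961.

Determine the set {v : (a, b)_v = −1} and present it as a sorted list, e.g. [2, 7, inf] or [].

[2, 23]

Mod squares: a ≡ 147407, b ≡ 38. Check v ∈ {∞, 2, 3, 5, 7, 11, 13, 17, 19, 23, 29}.
v=23: a=23^1·(≡21), b=23^0·(≡15) mod 23; (21|23)=-1, (15|23)=-1; (−1)^{1·0·11}·(-1)^0·(-1)^1 = -1.
v=19: a=19^0·(≡9), b=19^1·(≡13) mod 19; (9|19)=+1, (13|19)=-1; (−1)^{0·1·9}·(+1)^1·(-1)^0 = +1.
v=3: a=3^0·(≡2), b=3^2·(≡2) mod 3; (2|3)=-1, (2|3)=-1; (−1)^{0·2·1}·(-1)^2·(-1)^0 = +1.
v=13: a=13^1·(≡10), b=13^0·(≡4) mod 13; (10|13)=+1, (4|13)=+1; (−1)^{1·0·6}·(+1)^0·(+1)^1 = +1.
v=5: a=5^0·(≡2), b=5^2·(≡3) mod 5; (2|5)=-1, (3|5)=-1; (−1)^{0·2·2}·(-1)^2·(-1)^0 = +1.
v=29: a=29^3·(≡19), b=29^0·(≡5) mod 29; (19|29)=-1, (5|29)=+1; (−1)^{3·0·14}·(-1)^0·(+1)^3 = +1.
v=∞: 147407 > 0 and 38 > 0  ⇒  (a,b)_∞ = +1.
v=11: a=11^-2·(≡2), b=11^-4·(≡1) mod 11; (2|11)=-1, (1|11)=+1; (−1)^{-2·-4·5}·(-1)^-4·(+1)^-2 = +1.
v=7: a=7^0·(≡4), b=7^4·(≡3) mod 7; (4|7)=+1, (3|7)=-1; (−1)^{0·4·3}·(+1)^4·(-1)^0 = +1.
v=2: v_2(a)=0, v_2(b)=11; units ≡ 7, 3 (mod 8); ε·ε+αω+βω = 1·1+0·1+11·0 ≡ 1  ⇒  (a,b)_2 = -1.
v=17: a=17^1·(≡4), b=17^-4·(≡13) mod 17; (4|17)=+1, (13|17)=+1; (−1)^{1·-4·8}·(+1)^-4·(+1)^1 = +1.
|Ram(147407, 38)| = 2, even; anisotropic at {2, 23}.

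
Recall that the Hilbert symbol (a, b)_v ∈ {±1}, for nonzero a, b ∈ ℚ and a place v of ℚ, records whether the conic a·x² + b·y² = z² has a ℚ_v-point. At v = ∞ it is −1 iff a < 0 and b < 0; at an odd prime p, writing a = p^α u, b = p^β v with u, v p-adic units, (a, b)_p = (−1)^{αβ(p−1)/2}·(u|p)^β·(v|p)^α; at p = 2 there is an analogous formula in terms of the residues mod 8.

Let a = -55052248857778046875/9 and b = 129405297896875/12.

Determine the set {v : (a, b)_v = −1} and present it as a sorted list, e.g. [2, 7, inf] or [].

[3, 7, 11, 17]

Mod squares: a ≡ -595, b ≡ 2145. Check v ∈ {∞, 2, 3, 5, 7, 11, 13, 17}.
v=11: a=11^4·(≡6), b=11^3·(≡10) mod 11; (6|11)=-1, (10|11)=-1; (−1)^{4·3·5}·(-1)^3·(-1)^4 = -1.
v=13: a=13^4·(≡9), b=13^3·(≡4) mod 13; (9|13)=+1, (4|13)=+1; (−1)^{4·3·6}·(+1)^3·(+1)^4 = +1.
v=∞: -595 < 0 and 2145 > 0  ⇒  (a,b)_∞ = +1.
v=17: a=17^3·(≡15), b=17^2·(≡10) mod 17; (15|17)=+1, (10|17)=-1; (−1)^{3·2·8}·(+1)^2·(-1)^3 = -1.
v=5: a=5^7·(≡4), b=5^5·(≡1) mod 5; (4|5)=+1, (1|5)=+1; (−1)^{7·5·2}·(+1)^5·(+1)^7 = +1.
v=7: a=7^3·(≡3), b=7^2·(≡3) mod 7; (3|7)=-1, (3|7)=-1; (−1)^{3·2·3}·(-1)^2·(-1)^3 = -1.
v=2: v_2(a)=0, v_2(b)=-2; units ≡ 5, 1 (mod 8); ε·ε+αω+βω = 0·0+0·0+-2·1 ≡ 0  ⇒  (a,b)_2 = +1.
v=3: a=3^-2·(≡2), b=3^-1·(≡1) mod 3; (2|3)=-1, (1|3)=+1; (−1)^{-2·-1·1}·(-1)^-1·(+1)^-2 = -1.
(-595, 2145 / ℚ) ramifies at {3, 7, 11, 17}: a division algebra.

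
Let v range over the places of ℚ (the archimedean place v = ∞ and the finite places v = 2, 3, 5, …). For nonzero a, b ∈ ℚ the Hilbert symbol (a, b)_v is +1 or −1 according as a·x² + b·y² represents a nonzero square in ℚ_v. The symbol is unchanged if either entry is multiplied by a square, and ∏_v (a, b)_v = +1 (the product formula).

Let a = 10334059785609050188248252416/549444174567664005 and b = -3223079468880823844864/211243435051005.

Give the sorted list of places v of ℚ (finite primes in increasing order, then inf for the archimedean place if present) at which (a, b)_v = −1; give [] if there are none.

[]

Mod squares: a ≡ 9061195, b ≡ -1495. Check v ∈ {∞, 2, 3, 5, 7, 11, 13, 17, 19, 23, 29}.
v=29: a=29^3·(≡4), b=29^2·(≡5) mod 29; (4|29)=+1, (5|29)=+1; (−1)^{3·2·14}·(+1)^2·(+1)^3 = +1.
v=2: v_2(a)=20, v_2(b)=20; units ≡ 3, 1 (mod 8); ε·ε+αω+βω = 1·0+20·0+20·1 ≡ 0  ⇒  (a,b)_2 = +1.
v=∞: 9061195 > 0 and -1495 < 0  ⇒  (a,b)_∞ = +1.
v=17: a=17^-8·(≡9), b=17^-6·(≡4) mod 17; (9|17)=+1, (4|17)=+1; (−1)^{-8·-6·8}·(+1)^-6·(+1)^-8 = +1.
v=23: a=23^7·(≡17), b=23^5·(≡1) mod 23; (17|23)=-1, (1|23)=+1; (−1)^{7·5·11}·(-1)^5·(+1)^7 = +1.
v=3: a=3^-8·(≡1), b=3^-6·(≡2) mod 3; (1|3)=+1, (2|3)=-1; (−1)^{-8·-6·1}·(+1)^-6·(-1)^-8 = +1.
v=13: a=13^1·(≡2), b=13^1·(≡11) mod 13; (2|13)=-1, (11|13)=-1; (−1)^{1·1·6}·(-1)^1·(-1)^1 = +1.
v=7: a=7^-4·(≡6), b=7^-4·(≡6) mod 7; (6|7)=-1, (6|7)=-1; (−1)^{-4·-4·3}·(-1)^-4·(-1)^-4 = +1.
v=19: a=19^3·(≡17), b=19^2·(≡6) mod 19; (17|19)=+1, (6|19)=+1; (−1)^{3·2·9}·(+1)^2·(+1)^3 = +1.
v=5: a=5^-1·(≡1), b=5^-1·(≡1) mod 5; (1|5)=+1, (1|5)=+1; (−1)^{-1·-1·2}·(+1)^-1·(+1)^-1 = +1.
v=11: a=11^3·(≡8), b=11^2·(≡4) mod 11; (8|11)=-1, (4|11)=+1; (−1)^{3·2·5}·(-1)^2·(+1)^3 = +1.
Every local symbol is +1, so the conic 9061195·x² + -1495·y² = z² has ℚ_v-points for all v and hence a ℚ-point; (a, b / ℚ) ≅ M_2(ℚ).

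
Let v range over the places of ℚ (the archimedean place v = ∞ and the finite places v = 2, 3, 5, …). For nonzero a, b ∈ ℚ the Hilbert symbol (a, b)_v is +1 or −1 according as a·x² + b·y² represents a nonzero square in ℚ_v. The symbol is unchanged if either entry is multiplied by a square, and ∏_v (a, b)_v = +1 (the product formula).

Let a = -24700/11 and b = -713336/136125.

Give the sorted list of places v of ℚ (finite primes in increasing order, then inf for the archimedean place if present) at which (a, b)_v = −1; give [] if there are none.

(a, b) ≡ (-2717, -2470) mod (ℚ^×)²; places V = {2, 3, 5, 11, 13, 19, ∞}.
(a,b)_13: α=1, u≡1; β=1, v≡7 (mod 13); (1|13)=+1, (7|13)=-1; sign (−1)^0·+1^1·-1^1 = -1.
(a,b)_19: α=1, u≡1; β=3, v≡18 (mod 19); (1|19)=+1, (18|19)=-1; sign (−1)^1·+1^3·-1^1 = +1.
(a,b)_∞: sgn(-2717)=−, sgn(-2470)=−, so -1.
(a,b)_2: α=2, β=3; u≡3, v≡5 (mod 8); ε(u)ε(v)=1·0, αω(v)=2·1, βω(u)=3·1; sum ≡ 1  ⇒  -1.
(a,b)_5: α=2, u≡2; β=-3, v≡1 (mod 5); (2|5)=-1, (1|5)=+1; sign (−1)^0·-1^-3·+1^2 = -1.
(a,b)_11: α=-1, u≡6; β=-2, v≡1 (mod 11); (6|11)=-1, (1|11)=+1; sign (−1)^0·-1^-2·+1^-1 = +1.
(a,b)_3: α=0, u≡1; β=-2, v≡2 (mod 3); (1|3)=+1, (2|3)=-1; sign (−1)^0·+1^-2·-1^0 = +1.
|Ram(-2717, -2470)| = 4, even; anisotropic at {2, 5, 13, ∞}.

[2, 5, 13, inf]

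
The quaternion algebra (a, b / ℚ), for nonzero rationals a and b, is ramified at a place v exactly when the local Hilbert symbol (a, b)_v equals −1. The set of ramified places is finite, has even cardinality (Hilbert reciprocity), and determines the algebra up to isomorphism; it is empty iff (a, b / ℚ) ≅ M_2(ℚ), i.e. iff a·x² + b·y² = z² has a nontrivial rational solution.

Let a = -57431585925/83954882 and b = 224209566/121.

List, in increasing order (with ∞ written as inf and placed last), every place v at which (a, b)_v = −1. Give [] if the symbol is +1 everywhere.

(a, b) ≡ (-11914, 24912174) mod (ℚ^×)²; places V = {2, 3, 5, 7, 11, 17, 19, 23, 31, 37, 41, ∞}.
(a,b)_11: α=-2, u≡2; β=-2, v≡9 (mod 11); (2|11)=-1, (9|11)=+1; sign (−1)^0·-1^-2·+1^-2 = +1.
(a,b)_37: α=1, u≡16; β=1, v≡8 (mod 37); (16|37)=+1, (8|37)=-1; sign (−1)^0·+1^1·-1^1 = -1.
(a,b)_19: α=-2, u≡3; β=0, v≡4 (mod 19); (3|19)=-1, (4|19)=+1; sign (−1)^0·-1^0·+1^-2 = +1.
(a,b)_∞: sgn(-11914)=−, sgn(24912174)=+, so +1.
(a,b)_7: α=1, u≡5; β=1, v≡5 (mod 7); (5|7)=-1, (5|7)=-1; sign (−1)^1·-1^1·-1^1 = -1.
(a,b)_2: α=-1, β=1; u≡3, v≡7 (mod 8); ε(u)ε(v)=1·1, αω(v)=-1·0, βω(u)=1·1; sum ≡ 0  ⇒  +1.
(a,b)_41: α=0, u≡12; β=1, v≡27 (mod 41); (12|41)=-1, (27|41)=-1; sign (−1)^0·-1^1·-1^0 = -1.
(a,b)_23: α=3, u≡14; β=1, v≡10 (mod 23); (14|23)=-1, (10|23)=-1; sign (−1)^1·-1^1·-1^3 = -1.
(a,b)_5: α=2, u≡4; β=0, v≡1 (mod 5); (4|5)=+1, (1|5)=+1; sign (−1)^0·+1^0·+1^2 = +1.
(a,b)_31: α=-2, u≡23; β=0, v≡14 (mod 31); (23|31)=-1, (14|31)=+1; sign (−1)^0·-1^0·+1^-2 = +1.
(a,b)_3: α=6, u≡2; β=3, v≡1 (mod 3); (2|3)=-1, (1|3)=+1; sign (−1)^0·-1^3·+1^6 = -1.
(a,b)_17: α=0, u≡11; β=1, v≡14 (mod 17); (11|17)=-1, (14|17)=-1; sign (−1)^0·-1^1·-1^0 = -1.
Ram(-11914, 24912174) = {3, 7, 17, 23, 37, 41}; no ℚ_3-point on the conic.

[3, 7, 17, 23, 37, 41]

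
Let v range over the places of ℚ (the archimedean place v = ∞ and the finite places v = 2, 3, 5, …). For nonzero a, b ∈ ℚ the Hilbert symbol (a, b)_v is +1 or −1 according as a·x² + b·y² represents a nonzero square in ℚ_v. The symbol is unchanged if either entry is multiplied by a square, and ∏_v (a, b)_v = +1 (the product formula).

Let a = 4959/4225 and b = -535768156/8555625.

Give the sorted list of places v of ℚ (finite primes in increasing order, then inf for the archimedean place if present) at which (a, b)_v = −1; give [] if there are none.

Mod squares: a ≡ 551, b ≡ -22591. Check v ∈ {∞, 2, 3, 5, 7, 11, 13, 19, 29, 41}.
v=7: a=7^0·(≡6), b=7^2·(≡5) mod 7; (6|7)=-1, (5|7)=-1; (−1)^{0·2·3}·(-1)^2·(-1)^0 = +1.
v=2: v_2(a)=0, v_2(b)=2; units ≡ 7, 1 (mod 8); ε·ε+αω+βω = 1·0+0·0+2·0 ≡ 0  ⇒  (a,b)_2 = +1.
v=19: a=19^1·(≡2), b=19^1·(≡13) mod 19; (2|19)=-1, (13|19)=-1; (−1)^{1·1·9}·(-1)^1·(-1)^1 = -1.
v=5: a=5^-2·(≡1), b=5^-4·(≡1) mod 5; (1|5)=+1, (1|5)=+1; (−1)^{-2·-4·2}·(+1)^-4·(+1)^-2 = +1.
v=11: a=11^0·(≡9), b=11^2·(≡5) mod 11; (9|11)=+1, (5|11)=+1; (−1)^{0·2·5}·(+1)^2·(+1)^0 = +1.
v=13: a=13^-2·(≡7), b=13^-2·(≡4) mod 13; (7|13)=-1, (4|13)=+1; (−1)^{-2·-2·6}·(-1)^-2·(+1)^-2 = +1.
v=3: a=3^2·(≡2), b=3^-4·(≡2) mod 3; (2|3)=-1, (2|3)=-1; (−1)^{2·-4·1}·(-1)^-4·(-1)^2 = +1.
v=41: a=41^0·(≡40), b=41^1·(≡36) mod 41; (40|41)=+1, (36|41)=+1; (−1)^{0·1·20}·(+1)^1·(+1)^0 = +1.
v=29: a=29^1·(≡10), b=29^1·(≡13) mod 29; (10|29)=-1, (13|29)=+1; (−1)^{1·1·14}·(-1)^1·(+1)^1 = -1.
v=∞: 551 > 0 and -22591 < 0  ⇒  (a,b)_∞ = +1.
Ram(551, -22591) = {19, 29}; no ℚ_19-point on the conic.

[19, 29]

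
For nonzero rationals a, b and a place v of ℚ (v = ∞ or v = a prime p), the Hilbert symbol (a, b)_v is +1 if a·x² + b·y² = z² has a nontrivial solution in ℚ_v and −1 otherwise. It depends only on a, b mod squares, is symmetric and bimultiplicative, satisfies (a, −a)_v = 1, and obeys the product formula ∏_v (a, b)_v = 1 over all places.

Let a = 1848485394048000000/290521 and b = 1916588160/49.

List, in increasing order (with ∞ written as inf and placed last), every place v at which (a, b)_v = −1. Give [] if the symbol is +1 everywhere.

Mod squares: a ≡ 138, b ≡ 6290. Check v ∈ {∞, 2, 3, 5, 7, 11, 17, 23, 37}.
v=∞: 138 > 0 and 6290 > 0  ⇒  (a,b)_∞ = +1.
v=11: a=11^-2·(≡6), b=11^0·(≡5) mod 11; (6|11)=-1, (5|11)=+1; (−1)^{-2·0·5}·(-1)^0·(+1)^-2 = +1.
v=3: a=3^1·(≡1), b=3^2·(≡2) mod 3; (1|3)=+1, (2|3)=-1; (−1)^{1·2·1}·(+1)^2·(-1)^1 = -1.
v=5: a=5^6·(≡2), b=5^1·(≡3) mod 5; (2|5)=-1, (3|5)=-1; (−1)^{6·1·2}·(-1)^1·(-1)^6 = -1.
v=23: a=23^3·(≡9), b=23^2·(≡19) mod 23; (9|23)=+1, (19|23)=-1; (−1)^{3·2·11}·(+1)^2·(-1)^3 = -1.
v=17: a=17^2·(≡8), b=17^1·(≡9) mod 17; (8|17)=+1, (9|17)=+1; (−1)^{2·1·8}·(+1)^1·(+1)^2 = +1.
v=2: v_2(a)=13, v_2(b)=7; units ≡ 5, 1 (mod 8); ε·ε+αω+βω = 0·0+13·0+7·1 ≡ 1  ⇒  (a,b)_2 = -1.
v=37: a=37^2·(≡26), b=37^1·(≡35) mod 37; (26|37)=+1, (35|37)=-1; (−1)^{2·1·18}·(+1)^1·(-1)^2 = +1.
v=7: a=7^-4·(≡3), b=7^-2·(≡4) mod 7; (3|7)=-1, (4|7)=+1; (−1)^{-4·-2·3}·(-1)^-2·(+1)^-4 = +1.
(138, 6290 / ℚ) ramifies at {2, 3, 5, 23}: a division algebra.

[2, 3, 5, 23]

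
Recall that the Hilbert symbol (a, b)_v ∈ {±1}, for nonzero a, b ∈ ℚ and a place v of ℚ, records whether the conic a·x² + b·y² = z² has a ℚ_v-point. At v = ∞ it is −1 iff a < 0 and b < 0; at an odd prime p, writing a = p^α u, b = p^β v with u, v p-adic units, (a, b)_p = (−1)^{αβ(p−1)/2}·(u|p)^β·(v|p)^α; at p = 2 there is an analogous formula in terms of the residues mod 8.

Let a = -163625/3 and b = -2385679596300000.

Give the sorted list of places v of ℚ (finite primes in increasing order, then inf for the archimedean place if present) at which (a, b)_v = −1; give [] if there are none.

[2, 5, 7, 11, 13, inf]

Mod squares: a ≡ -19635, b ≡ -15470. Check v ∈ {∞, 2, 3, 5, 7, 11, 13, 17}.
v=2: v_2(a)=0, v_2(b)=5; units ≡ 5, 1 (mod 8); ε·ε+αω+βω = 0·0+0·0+5·1 ≡ 1  ⇒  (a,b)_2 = -1.
v=5: a=5^3·(≡2), b=5^5·(≡4) mod 5; (2|5)=-1, (4|5)=+1; (−1)^{3·5·2}·(-1)^5·(+1)^3 = -1.
v=3: a=3^-1·(≡1), b=3^2·(≡1) mod 3; (1|3)=+1, (1|3)=+1; (−1)^{-1·2·1}·(+1)^2·(+1)^-1 = +1.
v=7: a=7^1·(≡4), b=7^3·(≡1) mod 7; (4|7)=+1, (1|7)=+1; (−1)^{1·3·3}·(+1)^3·(+1)^1 = -1.
v=17: a=17^1·(≡16), b=17^3·(≡4) mod 17; (16|17)=+1, (4|17)=+1; (−1)^{1·3·8}·(+1)^3·(+1)^1 = +1.
v=11: a=11^1·(≡10), b=11^2·(≡10) mod 11; (10|11)=-1, (10|11)=-1; (−1)^{1·2·5}·(-1)^2·(-1)^1 = -1.
v=∞: -19635 < 0 and -15470 < 0  ⇒  (a,b)_∞ = -1.
v=13: a=13^0·(≡2), b=13^1·(≡5) mod 13; (2|13)=-1, (5|13)=-1; (−1)^{0·1·6}·(-1)^1·(-1)^0 = -1.
|Ram(-19635, -15470)| = 6, even; anisotropic at {2, 5, 7, 11, 13, ∞}.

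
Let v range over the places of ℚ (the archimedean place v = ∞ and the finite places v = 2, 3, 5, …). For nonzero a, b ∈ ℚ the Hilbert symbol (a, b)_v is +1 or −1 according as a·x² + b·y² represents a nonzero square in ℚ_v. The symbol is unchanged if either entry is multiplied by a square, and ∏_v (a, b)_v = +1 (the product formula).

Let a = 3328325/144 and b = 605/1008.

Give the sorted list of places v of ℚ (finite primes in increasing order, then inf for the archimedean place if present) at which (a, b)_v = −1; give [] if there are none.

Mod squares: a ≡ 2717, b ≡ 35. Check v ∈ {∞, 2, 3, 5, 7, 11, 13, 19}.
v=2: v_2(a)=-4, v_2(b)=-4; units ≡ 5, 3 (mod 8); ε·ε+αω+βω = 0·1+-4·1+-4·1 ≡ 0  ⇒  (a,b)_2 = +1.
v=5: a=5^2·(≡2), b=5^1·(≡2) mod 5; (2|5)=-1, (2|5)=-1; (−1)^{2·1·2}·(-1)^1·(-1)^2 = -1.
v=3: a=3^-2·(≡2), b=3^-2·(≡2) mod 3; (2|3)=-1, (2|3)=-1; (−1)^{-2·-2·1}·(-1)^-2·(-1)^-2 = +1.
v=19: a=19^1·(≡3), b=19^0·(≡16) mod 19; (3|19)=-1, (16|19)=+1; (−1)^{1·0·9}·(-1)^0·(+1)^1 = +1.
v=11: a=11^1·(≡9), b=11^2·(≡7) mod 11; (9|11)=+1, (7|11)=-1; (−1)^{1·2·5}·(+1)^2·(-1)^1 = -1.
v=∞: 2717 > 0 and 35 > 0  ⇒  (a,b)_∞ = +1.
v=13: a=13^1·(≡3), b=13^0·(≡1) mod 13; (3|13)=+1, (1|13)=+1; (−1)^{1·0·6}·(+1)^0·(+1)^1 = +1.
v=7: a=7^2·(≡1), b=7^-1·(≡6) mod 7; (1|7)=+1, (6|7)=-1; (−1)^{2·-1·3}·(+1)^-1·(-1)^2 = +1.
(2717, 35 / ℚ) ramifies at {5, 11}: a division algebra.

[5, 11]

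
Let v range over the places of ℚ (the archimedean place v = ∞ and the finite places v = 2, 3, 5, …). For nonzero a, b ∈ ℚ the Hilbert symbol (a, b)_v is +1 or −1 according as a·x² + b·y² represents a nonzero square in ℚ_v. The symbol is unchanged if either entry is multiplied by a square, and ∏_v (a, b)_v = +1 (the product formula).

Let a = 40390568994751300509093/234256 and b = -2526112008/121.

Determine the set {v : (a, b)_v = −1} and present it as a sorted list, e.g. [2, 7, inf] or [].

[2, 7, 41, 47]

(a, b) ≡ (2397, -26978) mod (ℚ^×)²; places V = {2, 3, 7, 11, 13, 17, 41, 47, ∞}.
(a,b)_17: α=5, u≡5; β=2, v≡9 (mod 17); (5|17)=-1, (9|17)=+1; sign (−1)^0·-1^2·+1^5 = +1.
(a,b)_2: α=-4, β=3; u≡5, v≡7 (mod 8); ε(u)ε(v)=0·1, αω(v)=-4·0, βω(u)=3·1; sum ≡ 1  ⇒  -1.
(a,b)_13: α=2, u≡7; β=0, v≡12 (mod 13); (7|13)=-1, (12|13)=+1; sign (−1)^0·-1^0·+1^2 = +1.
(a,b)_47: α=3, u≡1; β=1, v≡6 (mod 47); (1|47)=+1, (6|47)=+1; sign (−1)^1·+1^1·+1^3 = -1.
(a,b)_∞: sgn(2397)=+, sgn(-26978)=−, so +1.
(a,b)_41: α=2, u≡29; β=1, v≡33 (mod 41); (29|41)=-1, (33|41)=+1; sign (−1)^0·-1^1·+1^2 = -1.
(a,b)_11: α=-4, u≡6; β=-2, v≡9 (mod 11); (6|11)=-1, (9|11)=+1; sign (−1)^0·-1^-2·+1^-4 = +1.
(a,b)_3: α=9, u≡1; β=4, v≡1 (mod 3); (1|3)=+1, (1|3)=+1; sign (−1)^0·+1^4·+1^9 = +1.
(a,b)_7: α=2, u≡5; β=1, v≡6 (mod 7); (5|7)=-1, (6|7)=-1; sign (−1)^0·-1^1·-1^2 = -1.
(2397, -26978 / ℚ) ramifies at {2, 7, 41, 47}: a division algebra.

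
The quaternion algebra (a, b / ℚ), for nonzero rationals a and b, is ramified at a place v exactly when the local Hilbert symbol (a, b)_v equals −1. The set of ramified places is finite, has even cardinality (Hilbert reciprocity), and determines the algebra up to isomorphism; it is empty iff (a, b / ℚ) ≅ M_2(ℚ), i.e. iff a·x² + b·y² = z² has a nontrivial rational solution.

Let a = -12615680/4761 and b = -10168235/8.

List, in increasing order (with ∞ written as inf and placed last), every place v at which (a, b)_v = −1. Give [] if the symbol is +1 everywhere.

Mod squares: a ≡ -770, b ≡ -70. Check v ∈ {∞, 2, 3, 5, 7, 11, 23}.
v=23: a=23^-2·(≡3), b=23^0·(≡11) mod 23; (3|23)=+1, (11|23)=-1; (−1)^{-2·0·11}·(+1)^0·(-1)^-2 = +1.
v=3: a=3^-2·(≡1), b=3^0·(≡2) mod 3; (1|3)=+1, (2|3)=-1; (−1)^{-2·0·1}·(+1)^0·(-1)^-2 = +1.
v=11: a=11^1·(≡10), b=11^2·(≡2) mod 11; (10|11)=-1, (2|11)=-1; (−1)^{1·2·5}·(-1)^2·(-1)^1 = -1.
v=7: a=7^1·(≡1), b=7^5·(≡4) mod 7; (1|7)=+1, (4|7)=+1; (−1)^{1·5·3}·(+1)^5·(+1)^1 = -1.
v=5: a=5^1·(≡4), b=5^1·(≡1) mod 5; (4|5)=+1, (1|5)=+1; (−1)^{1·1·2}·(+1)^1·(+1)^1 = +1.
v=2: v_2(a)=15, v_2(b)=-3; units ≡ 7, 5 (mod 8); ε·ε+αω+βω = 1·0+15·1+-3·0 ≡ 1  ⇒  (a,b)_2 = -1.
v=∞: -770 < 0 and -70 < 0  ⇒  (a,b)_∞ = -1.
(-770, -70 / ℚ) ramifies at {2, 7, 11, ∞}: a division algebra.

[2, 7, 11, inf]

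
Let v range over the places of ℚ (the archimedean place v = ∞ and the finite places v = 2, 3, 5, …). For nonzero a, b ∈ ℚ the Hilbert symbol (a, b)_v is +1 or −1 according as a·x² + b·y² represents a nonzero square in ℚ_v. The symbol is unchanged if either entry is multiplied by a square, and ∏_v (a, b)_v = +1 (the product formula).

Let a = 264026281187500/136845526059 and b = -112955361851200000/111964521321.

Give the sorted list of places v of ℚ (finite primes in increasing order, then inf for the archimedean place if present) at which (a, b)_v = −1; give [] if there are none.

[19, 37]

Mod squares: a ≡ 209, b ≡ -370. Check v ∈ {∞, 2, 3, 5, 11, 13, 17, 19, 31, 37}.
v=3: a=3^-16·(≡2), b=3^-18·(≡2) mod 3; (2|3)=-1, (2|3)=-1; (−1)^{-16·-18·1}·(-1)^-18·(-1)^-16 = +1.
v=31: a=31^2·(≡13), b=31^0·(≡8) mod 31; (13|31)=-1, (8|31)=+1; (−1)^{2·0·15}·(-1)^0·(+1)^2 = +1.
v=19: a=19^1·(≡7), b=19^4·(≡18) mod 19; (7|19)=+1, (18|19)=-1; (−1)^{1·4·9}·(+1)^4·(-1)^1 = -1.
v=17: a=17^-2·(≡12), b=17^-2·(≡9) mod 17; (12|17)=-1, (9|17)=+1; (−1)^{-2·-2·8}·(-1)^-2·(+1)^-2 = +1.
v=5: a=5^6·(≡4), b=5^5·(≡1) mod 5; (4|5)=+1, (1|5)=+1; (−1)^{6·5·2}·(+1)^5·(+1)^6 = +1.
v=11: a=11^-1·(≡2), b=11^4·(≡9) mod 11; (2|11)=-1, (9|11)=+1; (−1)^{-1·4·5}·(-1)^4·(+1)^-1 = +1.
v=13: a=13^2·(≡12), b=13^0·(≡8) mod 13; (12|13)=+1, (8|13)=-1; (−1)^{2·0·6}·(+1)^0·(-1)^2 = +1.
v=37: a=37^2·(≡17), b=37^1·(≡12) mod 37; (17|37)=-1, (12|37)=+1; (−1)^{2·1·18}·(-1)^1·(+1)^2 = -1.
v=∞: 209 > 0 and -370 < 0  ⇒  (a,b)_∞ = +1.
v=2: v_2(a)=2, v_2(b)=9; units ≡ 1, 7 (mod 8); ε·ε+αω+βω = 0·1+2·0+9·0 ≡ 0  ⇒  (a,b)_2 = +1.
(209, -370 / ℚ) ramifies at {19, 37}: a division algebra.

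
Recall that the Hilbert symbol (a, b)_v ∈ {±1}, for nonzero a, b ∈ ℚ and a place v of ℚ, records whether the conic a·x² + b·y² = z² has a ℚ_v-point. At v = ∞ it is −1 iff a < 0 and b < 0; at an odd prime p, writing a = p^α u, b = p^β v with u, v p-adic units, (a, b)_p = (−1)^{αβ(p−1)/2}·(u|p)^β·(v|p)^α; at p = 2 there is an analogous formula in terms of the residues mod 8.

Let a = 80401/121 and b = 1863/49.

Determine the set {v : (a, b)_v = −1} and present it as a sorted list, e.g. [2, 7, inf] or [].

(a, b) ≡ (80401, 23) mod (ℚ^×)²; places V = {2, 3, 7, 11, 23, 37, 41, 53, ∞}.
(a,b)_∞: sgn(80401)=+, sgn(23)=+, so +1.
(a,b)_3: α=0, u≡1; β=4, v≡2 (mod 3); (1|3)=+1, (2|3)=-1; sign (−1)^0·+1^4·-1^0 = +1.
(a,b)_37: α=1, u≡36; β=0, v≡35 (mod 37); (36|37)=+1, (35|37)=-1; sign (−1)^0·+1^0·-1^1 = -1.
(a,b)_7: α=0, u≡3; β=-2, v≡1 (mod 7); (3|7)=-1, (1|7)=+1; sign (−1)^0·-1^-2·+1^0 = +1.
(a,b)_41: α=1, u≡24; β=0, v≡33 (mod 41); (24|41)=-1, (33|41)=+1; sign (−1)^0·-1^0·+1^1 = +1.
(a,b)_11: α=-2, u≡2; β=0, v≡3 (mod 11); (2|11)=-1, (3|11)=+1; sign (−1)^0·-1^0·+1^-2 = +1.
(a,b)_2: α=0, β=0; u≡1, v≡7 (mod 8); ε(u)ε(v)=0·1, αω(v)=0·0, βω(u)=0·0; sum ≡ 0  ⇒  +1.
(a,b)_53: α=1, u≡34; β=0, v≡51 (mod 53); (34|53)=-1, (51|53)=-1; sign (−1)^0·-1^0·-1^1 = -1.
(a,b)_23: α=0, u≡18; β=1, v≡4 (mod 23); (18|23)=+1, (4|23)=+1; sign (−1)^0·+1^1·+1^0 = +1.
(80401, 23 / ℚ) ramifies at {37, 53}: a division algebra.

[37, 53]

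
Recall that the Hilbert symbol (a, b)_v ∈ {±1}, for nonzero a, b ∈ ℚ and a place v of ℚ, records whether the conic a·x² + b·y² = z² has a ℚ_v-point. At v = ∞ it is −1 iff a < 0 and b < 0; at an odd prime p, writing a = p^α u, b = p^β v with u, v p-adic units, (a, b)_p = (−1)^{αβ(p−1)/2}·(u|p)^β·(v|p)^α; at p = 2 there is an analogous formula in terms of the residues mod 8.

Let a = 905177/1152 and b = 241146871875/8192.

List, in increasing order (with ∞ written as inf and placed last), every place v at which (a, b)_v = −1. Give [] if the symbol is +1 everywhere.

[2, 7]

Mod squares: a ≡ 754, b ≡ 26390. Check v ∈ {∞, 2, 3, 5, 7, 13, 19, 29}.
v=3: a=3^-2·(≡1), b=3^4·(≡2) mod 3; (1|3)=+1, (2|3)=-1; (−1)^{-2·4·1}·(+1)^4·(-1)^-2 = +1.
v=29: a=29^1·(≡17), b=29^1·(≡11) mod 29; (17|29)=-1, (11|29)=-1; (−1)^{1·1·14}·(-1)^1·(-1)^1 = +1.
v=19: a=19^0·(≡3), b=19^2·(≡8) mod 19; (3|19)=-1, (8|19)=-1; (−1)^{0·2·9}·(-1)^2·(-1)^0 = +1.
v=7: a=7^4·(≡5), b=7^1·(≡4) mod 7; (5|7)=-1, (4|7)=+1; (−1)^{4·1·3}·(-1)^1·(+1)^4 = -1.
v=13: a=13^1·(≡5), b=13^1·(≡2) mod 13; (5|13)=-1, (2|13)=-1; (−1)^{1·1·6}·(-1)^1·(-1)^1 = +1.
v=2: v_2(a)=-7, v_2(b)=-13; units ≡ 1, 3 (mod 8); ε·ε+αω+βω = 0·1+-7·1+-13·0 ≡ 1  ⇒  (a,b)_2 = -1.
v=∞: 754 > 0 and 26390 > 0  ⇒  (a,b)_∞ = +1.
v=5: a=5^0·(≡1), b=5^5·(≡2) mod 5; (1|5)=+1, (2|5)=-1; (−1)^{0·5·2}·(+1)^5·(-1)^0 = +1.
Ram(754, 26390) = {2, 7}; no ℚ_2-point on the conic.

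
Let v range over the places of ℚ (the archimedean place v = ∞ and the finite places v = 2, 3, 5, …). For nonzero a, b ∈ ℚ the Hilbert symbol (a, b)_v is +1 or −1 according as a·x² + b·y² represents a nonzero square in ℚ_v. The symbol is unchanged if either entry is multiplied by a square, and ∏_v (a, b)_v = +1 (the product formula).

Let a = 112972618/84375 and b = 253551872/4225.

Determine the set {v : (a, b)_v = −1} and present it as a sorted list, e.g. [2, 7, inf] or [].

[2, 3, 5, 11]

Mod squares: a ≡ 10230, b ≡ 20213. Check v ∈ {∞, 2, 3, 5, 7, 11, 13, 17, 29, 31, 37, 41}.
v=41: a=41^0·(≡4), b=41^1·(≡40) mod 41; (4|41)=+1, (40|41)=+1; (−1)^{0·1·20}·(+1)^1·(+1)^0 = +1.
v=3: a=3^-3·(≡2), b=3^0·(≡2) mod 3; (2|3)=-1, (2|3)=-1; (−1)^{-3·0·1}·(-1)^0·(-1)^-3 = -1.
v=37: a=37^2·(≡23), b=37^0·(≡28) mod 37; (23|37)=-1, (28|37)=+1; (−1)^{2·0·18}·(-1)^0·(+1)^2 = +1.
v=17: a=17^0·(≡9), b=17^1·(≡4) mod 17; (9|17)=+1, (4|17)=+1; (−1)^{0·1·8}·(+1)^1·(+1)^0 = +1.
v=∞: 10230 > 0 and 20213 > 0  ⇒  (a,b)_∞ = +1.
v=13: a=13^0·(≡1), b=13^-2·(≡11) mod 13; (1|13)=+1, (11|13)=-1; (−1)^{0·-2·6}·(+1)^-2·(-1)^0 = +1.
v=7: a=7^0·(≡6), b=7^2·(≡4) mod 7; (6|7)=-1, (4|7)=+1; (−1)^{0·2·3}·(-1)^2·(+1)^0 = +1.
v=5: a=5^-5·(≡4), b=5^-2·(≡3) mod 5; (4|5)=+1, (3|5)=-1; (−1)^{-5·-2·2}·(+1)^-2·(-1)^-5 = -1.
v=2: v_2(a)=1, v_2(b)=8; units ≡ 3, 5 (mod 8); ε·ε+αω+βω = 1·0+1·1+8·1 ≡ 1  ⇒  (a,b)_2 = -1.
v=29: a=29^0·(≡28), b=29^1·(≡24) mod 29; (28|29)=+1, (24|29)=+1; (−1)^{0·1·14}·(+1)^1·(+1)^0 = +1.
v=31: a=31^1·(≡25), b=31^0·(≡16) mod 31; (25|31)=+1, (16|31)=+1; (−1)^{1·0·15}·(+1)^0·(+1)^1 = +1.
v=11: a=11^3·(≡7), b=11^0·(≡2) mod 11; (7|11)=-1, (2|11)=-1; (−1)^{3·0·5}·(-1)^0·(-1)^3 = -1.
Ram(10230, 20213) = {2, 3, 5, 11}; no ℚ_2-point on the conic.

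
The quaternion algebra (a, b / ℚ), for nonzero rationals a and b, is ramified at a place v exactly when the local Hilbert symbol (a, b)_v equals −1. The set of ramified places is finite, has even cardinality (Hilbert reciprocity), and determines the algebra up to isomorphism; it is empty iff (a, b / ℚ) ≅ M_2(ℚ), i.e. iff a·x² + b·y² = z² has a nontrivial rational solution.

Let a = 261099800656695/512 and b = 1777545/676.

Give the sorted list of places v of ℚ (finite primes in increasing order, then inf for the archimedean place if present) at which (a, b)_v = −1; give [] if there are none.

[3, 5, 7, 29]

Mod squares: a ≡ 38147388510, b ≡ 21945. Check v ∈ {∞, 2, 3, 5, 7, 11, 13, 17, 19, 29, 41, 43}.
v=41: a=41^1·(≡36), b=41^0·(≡20) mod 41; (36|41)=+1, (20|41)=+1; (−1)^{1·0·20}·(+1)^0·(+1)^1 = +1.
v=11: a=11^1·(≡2), b=11^1·(≡1) mod 11; (2|11)=-1, (1|11)=+1; (−1)^{1·1·5}·(-1)^1·(+1)^1 = +1.
v=3: a=3^5·(≡1), b=3^5·(≡1) mod 3; (1|3)=+1, (1|3)=+1; (−1)^{5·5·1}·(+1)^5·(+1)^5 = -1.
v=19: a=19^1·(≡11), b=19^1·(≡12) mod 19; (11|19)=+1, (12|19)=-1; (−1)^{1·1·9}·(+1)^1·(-1)^1 = +1.
v=2: v_2(a)=-9, v_2(b)=-2; units ≡ 7, 1 (mod 8); ε·ε+αω+βω = 1·0+-9·0+-2·0 ≡ 0  ⇒  (a,b)_2 = +1.
v=43: a=43^1·(≡14), b=43^0·(≡17) mod 43; (14|43)=+1, (17|43)=+1; (−1)^{1·0·21}·(+1)^0·(+1)^1 = +1.
v=17: a=17^1·(≡2), b=17^0·(≡15) mod 17; (2|17)=+1, (15|17)=+1; (−1)^{1·0·8}·(+1)^0·(+1)^1 = +1.
v=∞: 38147388510 > 0 and 21945 > 0  ⇒  (a,b)_∞ = +1.
v=7: a=7^1·(≡5), b=7^1·(≡6) mod 7; (5|7)=-1, (6|7)=-1; (−1)^{1·1·3}·(-1)^1·(-1)^1 = -1.
v=29: a=29^1·(≡17), b=29^0·(≡15) mod 29; (17|29)=-1, (15|29)=-1; (−1)^{1·0·14}·(-1)^0·(-1)^1 = -1.
v=5: a=5^1·(≡2), b=5^1·(≡4) mod 5; (2|5)=-1, (4|5)=+1; (−1)^{1·1·2}·(-1)^1·(+1)^1 = -1.
v=13: a=13^2·(≡3), b=13^-2·(≡4) mod 13; (3|13)=+1, (4|13)=+1; (−1)^{2·-2·6}·(+1)^-2·(+1)^2 = +1.
(38147388510, 21945 / ℚ) ramifies at {3, 5, 7, 29}: a division algebra.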